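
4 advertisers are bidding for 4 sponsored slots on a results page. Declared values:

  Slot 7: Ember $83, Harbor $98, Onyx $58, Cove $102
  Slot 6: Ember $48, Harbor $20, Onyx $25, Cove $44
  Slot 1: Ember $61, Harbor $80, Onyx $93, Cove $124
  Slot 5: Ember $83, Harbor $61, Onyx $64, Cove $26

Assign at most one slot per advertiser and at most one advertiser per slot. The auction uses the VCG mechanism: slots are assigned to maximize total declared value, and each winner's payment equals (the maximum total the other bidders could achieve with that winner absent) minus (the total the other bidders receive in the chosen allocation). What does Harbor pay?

Efficient allocation: Ember→Slot 6 ($48), Harbor→Slot 7 ($98), Onyx→Slot 5 ($64), Cove→Slot 1 ($124); total welfare W = $334.
Harbor receives Slot 7 at value $98, so the others get W − 98 = $236.
Without Harbor: best allocation of the remaining 3 bidders over all 4 slots is Ember→Slot 5 ($83), Onyx→Slot 1 ($93), Cove→Slot 7 ($102), total $278.
VCG payment = (others' best without Harbor) − (others' welfare with Harbor) = 278 − 236 = $42.

Harbor pays $42.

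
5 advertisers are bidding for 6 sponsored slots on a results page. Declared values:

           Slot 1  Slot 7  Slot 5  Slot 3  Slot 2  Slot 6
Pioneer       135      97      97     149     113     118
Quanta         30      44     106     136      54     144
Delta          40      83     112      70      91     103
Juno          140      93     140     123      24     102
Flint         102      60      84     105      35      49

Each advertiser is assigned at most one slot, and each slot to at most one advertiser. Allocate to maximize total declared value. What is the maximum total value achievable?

Optimal: Pioneer→Slot 3 ($149), Quanta→Slot 6 ($144), Delta→Slot 2 ($91), Juno→Slot 5 ($140), Flint→Slot 1 ($102) — total 149+144+91+140+102 = $626.
Column-greedy (each slot in turn goes to its best remaining advertiser) gives $520, worse by 106.

Maximum total: $626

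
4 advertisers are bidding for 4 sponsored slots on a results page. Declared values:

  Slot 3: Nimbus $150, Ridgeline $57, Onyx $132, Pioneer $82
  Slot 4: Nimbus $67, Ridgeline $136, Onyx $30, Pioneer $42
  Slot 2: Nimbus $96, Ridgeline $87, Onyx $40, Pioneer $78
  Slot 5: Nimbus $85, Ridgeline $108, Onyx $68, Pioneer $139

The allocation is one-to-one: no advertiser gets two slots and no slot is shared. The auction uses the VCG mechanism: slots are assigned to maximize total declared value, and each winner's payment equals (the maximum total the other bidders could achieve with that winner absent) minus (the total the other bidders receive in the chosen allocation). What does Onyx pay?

Efficient allocation: Nimbus→Slot 2 ($96), Ridgeline→Slot 4 ($136), Onyx→Slot 3 ($132), Pioneer→Slot 5 ($139); total welfare W = $503.
Onyx receives Slot 3 at value $132, so the others get W − 132 = $371.
Without Onyx: best allocation of the remaining 3 bidders over all 4 slots is Nimbus→Slot 3 ($150), Ridgeline→Slot 4 ($136), Pioneer→Slot 5 ($139), total $425.
VCG payment = (others' best without Onyx) − (others' welfare with Onyx) = 425 − 371 = $54.

Onyx pays $54.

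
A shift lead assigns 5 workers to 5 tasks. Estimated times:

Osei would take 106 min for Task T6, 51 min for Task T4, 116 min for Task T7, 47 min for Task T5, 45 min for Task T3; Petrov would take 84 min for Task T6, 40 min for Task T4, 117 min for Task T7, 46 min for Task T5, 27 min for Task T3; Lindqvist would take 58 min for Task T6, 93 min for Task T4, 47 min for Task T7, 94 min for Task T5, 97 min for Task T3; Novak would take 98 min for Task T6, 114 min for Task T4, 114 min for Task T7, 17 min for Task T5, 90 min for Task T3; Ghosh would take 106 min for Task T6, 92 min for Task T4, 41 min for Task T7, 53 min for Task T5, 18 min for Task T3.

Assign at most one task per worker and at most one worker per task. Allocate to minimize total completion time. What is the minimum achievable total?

Optimal: Osei→Task T4 (51 min), Petrov→Task T3 (27 min), Lindqvist→Task T6 (58 min), Novak→Task T5 (17 min), Ghosh→Task T7 (41 min) — total 51+27+58+17+41 = 194 min.
Row-greedy (each worker in turn takes its cheapest remaining task) gives 255 min, worse by 61.

Min total: 194 min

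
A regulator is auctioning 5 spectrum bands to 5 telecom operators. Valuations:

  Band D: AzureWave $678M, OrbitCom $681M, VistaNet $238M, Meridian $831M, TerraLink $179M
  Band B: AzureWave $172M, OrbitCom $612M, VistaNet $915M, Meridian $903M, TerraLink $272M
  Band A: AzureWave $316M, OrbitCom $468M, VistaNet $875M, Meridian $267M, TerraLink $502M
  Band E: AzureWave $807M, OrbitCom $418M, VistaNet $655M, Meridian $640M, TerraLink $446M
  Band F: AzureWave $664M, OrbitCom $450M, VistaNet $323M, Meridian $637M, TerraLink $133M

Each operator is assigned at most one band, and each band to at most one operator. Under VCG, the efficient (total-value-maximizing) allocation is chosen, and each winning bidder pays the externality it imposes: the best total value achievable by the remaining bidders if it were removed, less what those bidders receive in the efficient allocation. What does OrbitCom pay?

Efficient allocation: AzureWave→Band F ($664M), OrbitCom→Band D ($681M), VistaNet→Band A ($875M), Meridian→Band B ($903M), TerraLink→Band E ($446M); total welfare W = $3569M.
OrbitCom receives Band D at value $681M, so the others get W − 681 = $2888M.
Without OrbitCom: best allocation of the remaining 4 bidders over all 5 bands is AzureWave→Band E ($807M), VistaNet→Band B ($915M), Meridian→Band D ($831M), TerraLink→Band A ($502M), total $3055M.
VCG payment = (others' best without OrbitCom) − (others' welfare with OrbitCom) = 3055 − 2888 = $167M.

OrbitCom pays $167M.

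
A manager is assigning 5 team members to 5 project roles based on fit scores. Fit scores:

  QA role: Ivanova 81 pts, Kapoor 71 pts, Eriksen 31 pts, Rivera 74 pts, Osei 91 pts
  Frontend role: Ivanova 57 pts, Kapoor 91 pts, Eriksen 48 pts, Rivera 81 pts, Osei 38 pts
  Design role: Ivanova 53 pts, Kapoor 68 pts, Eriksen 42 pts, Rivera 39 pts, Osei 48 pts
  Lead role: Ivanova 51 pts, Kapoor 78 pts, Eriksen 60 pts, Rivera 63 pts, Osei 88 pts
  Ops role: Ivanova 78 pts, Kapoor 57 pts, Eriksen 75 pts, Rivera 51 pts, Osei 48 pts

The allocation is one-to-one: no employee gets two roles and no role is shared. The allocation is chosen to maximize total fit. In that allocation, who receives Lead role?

This is the linear assignment problem.
Optimal: Ivanova→QA role (81 pts), Kapoor→Design role (68 pts), Eriksen→Ops role (75 pts), Rivera→Frontend role (81 pts), Osei→Lead role (88 pts) — total 81+68+75+81+88 = 393 pts.
No other one-to-one assignment exceeds 393 pts.
Osei's own top role is QA role (91 pts), but forcing Osei→QA role and reassigning the rest optimally gives only 378 pts — worse by 15.

Osei receives Lead role.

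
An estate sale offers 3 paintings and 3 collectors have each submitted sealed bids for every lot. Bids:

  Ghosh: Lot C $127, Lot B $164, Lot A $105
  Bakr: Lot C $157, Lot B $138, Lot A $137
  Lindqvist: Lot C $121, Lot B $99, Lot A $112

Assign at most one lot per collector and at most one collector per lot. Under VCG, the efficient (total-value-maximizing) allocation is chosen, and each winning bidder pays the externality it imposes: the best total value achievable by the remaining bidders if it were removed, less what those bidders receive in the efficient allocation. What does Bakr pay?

Efficient allocation: Ghosh→Lot B ($164), Bakr→Lot C ($157), Lindqvist→Lot A ($112); total welfare W = $433.
Bakr receives Lot C at value $157, so the others get W − 157 = $276.
Without Bakr: best allocation of the remaining 2 bidders over all 3 lots is Ghosh→Lot B ($164), Lindqvist→Lot C ($121), total $285.
VCG payment = (others' best without Bakr) − (others' welfare with Bakr) = 285 − 276 = $9.

Bakr pays $9.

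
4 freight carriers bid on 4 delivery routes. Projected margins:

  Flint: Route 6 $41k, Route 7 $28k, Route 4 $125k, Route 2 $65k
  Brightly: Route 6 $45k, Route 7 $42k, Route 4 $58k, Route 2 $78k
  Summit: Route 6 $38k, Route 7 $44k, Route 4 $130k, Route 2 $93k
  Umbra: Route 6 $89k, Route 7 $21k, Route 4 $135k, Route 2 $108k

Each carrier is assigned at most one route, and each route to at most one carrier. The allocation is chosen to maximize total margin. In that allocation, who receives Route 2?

Optimal: Flint→Route 4 ($125k), Brightly→Route 7 ($42k), Summit→Route 2 ($93k), Umbra→Route 6 ($89k) — total 125+42+93+89 = $349k.
Row-greedy (each carrier in turn takes its best remaining route) gives $336k, worse by 13.
Next-best assignment: Flint→Route 4, Brightly→Route 2, Summit→Route 7, Umbra→Route 6 = $336k.
Checked against all permutations: $349k is optimal.
Summit's own top route is Route 4 ($130k), but forcing Summit→Route 4 and reassigning the rest optimally gives only $326k — worse by 23.

Summit receives Route 2.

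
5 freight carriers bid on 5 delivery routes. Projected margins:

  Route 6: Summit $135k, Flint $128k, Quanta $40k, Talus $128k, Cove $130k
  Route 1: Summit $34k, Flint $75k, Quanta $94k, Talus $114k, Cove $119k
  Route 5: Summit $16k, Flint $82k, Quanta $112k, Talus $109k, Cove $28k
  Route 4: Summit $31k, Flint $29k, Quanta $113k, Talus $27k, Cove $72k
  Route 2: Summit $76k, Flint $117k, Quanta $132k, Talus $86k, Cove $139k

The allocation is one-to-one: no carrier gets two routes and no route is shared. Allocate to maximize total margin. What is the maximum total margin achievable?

Maximum total: $593k

Optimal: Summit→Route 6 ($135k), Flint→Route 2 ($117k), Quanta→Route 4 ($113k), Talus→Route 5 ($109k), Cove→Route 1 ($119k) — total 135+117+113+109+119 = $593k.
Next-best assignment: Summit→Route 6, Flint→Route 5, Quanta→Route 4, Talus→Route 1, Cove→Route 2 = $583k.
Every other assignment is strictly worse.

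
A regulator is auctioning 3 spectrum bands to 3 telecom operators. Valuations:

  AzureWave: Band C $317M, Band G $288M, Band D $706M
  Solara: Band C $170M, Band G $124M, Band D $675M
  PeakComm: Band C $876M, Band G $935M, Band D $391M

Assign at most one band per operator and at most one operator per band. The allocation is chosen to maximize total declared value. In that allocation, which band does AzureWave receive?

Optimal: AzureWave→Band C ($317M), Solara→Band D ($675M), PeakComm→Band G ($935M) — total 317+675+935 = $1927M.
Column-greedy (each band in turn goes to its best remaining operator) gives $1839M, worse by 88.
Next-best assignment: AzureWave→Band G, Solara→Band D, PeakComm→Band C = $1839M.
AzureWave's own top band is Band D ($706M), but forcing AzureWave→Band D and reassigning the rest optimally gives only $1811M — worse by 116.

AzureWave receives Band C.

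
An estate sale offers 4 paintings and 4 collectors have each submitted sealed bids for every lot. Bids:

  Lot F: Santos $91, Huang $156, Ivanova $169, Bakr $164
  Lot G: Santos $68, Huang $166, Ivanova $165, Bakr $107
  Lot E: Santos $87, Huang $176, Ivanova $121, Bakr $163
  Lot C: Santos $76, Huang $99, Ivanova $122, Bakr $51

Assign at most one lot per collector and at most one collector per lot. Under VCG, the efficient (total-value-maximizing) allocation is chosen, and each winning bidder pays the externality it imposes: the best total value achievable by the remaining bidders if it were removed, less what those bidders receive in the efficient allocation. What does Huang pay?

Efficient allocation: Santos→Lot C ($76), Huang→Lot E ($176), Ivanova→Lot G ($165), Bakr→Lot F ($164); total welfare W = $581.
Huang receives Lot E at value $176, so the others get W − 176 = $405.
Without Huang: best allocation of the remaining 3 bidders over all 4 lots is Santos→Lot F ($91), Ivanova→Lot G ($165), Bakr→Lot E ($163), total $419.
VCG payment = (others' best without Huang) − (others' welfare with Huang) = 419 − 405 = $14.

Huang pays $14.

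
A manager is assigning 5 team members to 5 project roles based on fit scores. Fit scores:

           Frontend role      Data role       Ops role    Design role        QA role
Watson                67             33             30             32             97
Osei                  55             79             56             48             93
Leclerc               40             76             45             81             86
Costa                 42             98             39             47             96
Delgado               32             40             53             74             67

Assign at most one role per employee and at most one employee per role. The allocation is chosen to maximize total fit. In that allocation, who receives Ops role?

Optimal: Watson→Frontend role (67 pts), Osei→QA role (93 pts), Leclerc→Design role (81 pts), Costa→Data role (98 pts), Delgado→Ops role (53 pts) — total 67+93+81+98+53 = 392 pts.
Row-greedy (each employee in turn takes its best remaining role) gives 352 pts, worse by 40.
Next-best assignment: Watson→QA role, Osei→Frontend role, Leclerc→Design role, Costa→Data role, Delgado→Ops role = 384 pts.
Checked against all permutations: 392 pts is optimal.
Delgado's own top role is Design role (74 pts), but forcing Delgado→Design role and reassigning the rest optimally gives only 381 pts — worse by 11.

Delgado receives Ops role.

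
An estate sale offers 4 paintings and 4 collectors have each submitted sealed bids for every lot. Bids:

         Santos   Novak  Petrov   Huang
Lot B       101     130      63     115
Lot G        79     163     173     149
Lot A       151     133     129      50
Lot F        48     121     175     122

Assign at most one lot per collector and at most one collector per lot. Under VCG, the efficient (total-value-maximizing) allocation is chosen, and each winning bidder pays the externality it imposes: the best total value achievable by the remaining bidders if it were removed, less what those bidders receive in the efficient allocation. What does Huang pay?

Huang pays $33.

Efficient allocation: Santos→Lot A ($151), Novak→Lot B ($130), Petrov→Lot F ($175), Huang→Lot G ($149); total welfare W = $605.
Huang receives Lot G at value $149, so the others get W − 149 = $456.
Without Huang: best allocation of the remaining 3 bidders over all 4 lots is Santos→Lot A ($151), Novak→Lot G ($163), Petrov→Lot F ($175), total $489.
VCG payment = (others' best without Huang) − (others' welfare with Huang) = 489 − 456 = $33.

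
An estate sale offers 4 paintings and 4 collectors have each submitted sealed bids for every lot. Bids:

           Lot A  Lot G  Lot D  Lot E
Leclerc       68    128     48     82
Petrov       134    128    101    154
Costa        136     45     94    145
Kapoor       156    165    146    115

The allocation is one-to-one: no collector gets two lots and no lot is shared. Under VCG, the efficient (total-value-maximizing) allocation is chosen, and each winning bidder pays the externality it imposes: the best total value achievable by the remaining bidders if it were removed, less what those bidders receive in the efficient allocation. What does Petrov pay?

Efficient allocation: Leclerc→Lot G ($128), Petrov→Lot E ($154), Costa→Lot A ($136), Kapoor→Lot D ($146); total welfare W = $564.
Petrov receives Lot E at value $154, so the others get W − 154 = $410.
Without Petrov: best allocation of the remaining 3 bidders over all 4 lots is Leclerc→Lot G ($128), Costa→Lot E ($145), Kapoor→Lot A ($156), total $429.
VCG payment = (others' best without Petrov) − (others' welfare with Petrov) = 429 − 410 = $19.

Petrov pays $19.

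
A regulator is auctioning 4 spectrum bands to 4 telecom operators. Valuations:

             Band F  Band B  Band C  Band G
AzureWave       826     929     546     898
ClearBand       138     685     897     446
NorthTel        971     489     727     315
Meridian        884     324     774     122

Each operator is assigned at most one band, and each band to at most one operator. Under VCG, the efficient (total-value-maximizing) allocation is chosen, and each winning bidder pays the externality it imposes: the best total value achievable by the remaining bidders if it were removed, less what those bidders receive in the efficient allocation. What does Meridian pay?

Efficient allocation: AzureWave→Band G ($898M), ClearBand→Band B ($685M), NorthTel→Band F ($971M), Meridian→Band C ($774M); total welfare W = $3328M.
Meridian receives Band C at value $774M, so the others get W − 774 = $2554M.
Without Meridian: best allocation of the remaining 3 bidders over all 4 bands is AzureWave→Band B ($929M), ClearBand→Band C ($897M), NorthTel→Band F ($971M), total $2797M.
VCG payment = (others' best without Meridian) − (others' welfare with Meridian) = 2797 − 2554 = $243M.

Meridian pays $243M.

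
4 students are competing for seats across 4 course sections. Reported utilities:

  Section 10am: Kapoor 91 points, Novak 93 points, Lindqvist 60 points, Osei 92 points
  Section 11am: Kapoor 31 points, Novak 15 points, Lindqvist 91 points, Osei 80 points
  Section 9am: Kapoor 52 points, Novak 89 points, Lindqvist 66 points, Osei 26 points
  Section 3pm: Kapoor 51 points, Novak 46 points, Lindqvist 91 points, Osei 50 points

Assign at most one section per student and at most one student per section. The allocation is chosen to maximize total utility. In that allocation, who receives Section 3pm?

Lindqvist receives Section 3pm.

Treat this as an assignment problem: match each student to one section.
Optimal: Kapoor→Section 10am (91 points), Novak→Section 9am (89 points), Lindqvist→Section 3pm (91 points), Osei→Section 11am (80 points) — total 91+89+91+80 = 351 points.
Max-entry greedy (repeatedly take the single best remaining cell) gives 286 points, worse by 65.
Swapping Lindqvist↔Kapoor (Lindqvist→Section 10am 60 points, Kapoor→Section 3pm 51 points) loses 71.
Lindqvist's own top section is Section 11am (91 points), but forcing Lindqvist→Section 11am and reassigning the rest optimally gives only 323 points — worse by 28.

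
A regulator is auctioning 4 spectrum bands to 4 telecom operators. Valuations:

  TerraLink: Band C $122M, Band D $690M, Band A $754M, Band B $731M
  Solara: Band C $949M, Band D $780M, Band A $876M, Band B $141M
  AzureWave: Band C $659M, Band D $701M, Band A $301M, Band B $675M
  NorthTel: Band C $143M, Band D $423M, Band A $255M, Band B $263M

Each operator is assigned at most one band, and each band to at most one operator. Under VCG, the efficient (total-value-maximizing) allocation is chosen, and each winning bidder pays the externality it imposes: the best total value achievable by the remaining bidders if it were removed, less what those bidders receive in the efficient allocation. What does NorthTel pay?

NorthTel pays $26M.

Efficient allocation: TerraLink→Band A ($754M), Solara→Band C ($949M), AzureWave→Band B ($675M), NorthTel→Band D ($423M); total welfare W = $2801M.
NorthTel receives Band D at value $423M, so the others get W − 423 = $2378M.
Without NorthTel: best allocation of the remaining 3 bidders over all 4 bands is TerraLink→Band A ($754M), Solara→Band C ($949M), AzureWave→Band D ($701M), total $2404M.
VCG payment = (others' best without NorthTel) − (others' welfare with NorthTel) = 2404 − 2378 = $26M.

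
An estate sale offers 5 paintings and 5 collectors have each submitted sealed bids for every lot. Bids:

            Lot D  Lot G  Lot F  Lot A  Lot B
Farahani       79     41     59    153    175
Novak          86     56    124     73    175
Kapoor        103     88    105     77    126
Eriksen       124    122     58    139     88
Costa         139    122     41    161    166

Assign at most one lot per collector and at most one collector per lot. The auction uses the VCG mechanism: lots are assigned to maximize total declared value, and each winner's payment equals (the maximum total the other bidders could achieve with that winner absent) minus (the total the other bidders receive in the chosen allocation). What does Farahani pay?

Efficient allocation: Farahani→Lot A ($153), Novak→Lot B ($175), Kapoor→Lot F ($105), Eriksen→Lot G ($122), Costa→Lot D ($139); total welfare W = $694.
Farahani receives Lot A at value $153, so the others get W − 153 = $541.
Without Farahani: best allocation of the remaining 4 bidders over all 5 lots is Novak→Lot B ($175), Kapoor→Lot F ($105), Eriksen→Lot D ($124), Costa→Lot A ($161), total $565.
VCG payment = (others' best without Farahani) − (others' welfare with Farahani) = 565 − 541 = $24.

Farahani pays $24.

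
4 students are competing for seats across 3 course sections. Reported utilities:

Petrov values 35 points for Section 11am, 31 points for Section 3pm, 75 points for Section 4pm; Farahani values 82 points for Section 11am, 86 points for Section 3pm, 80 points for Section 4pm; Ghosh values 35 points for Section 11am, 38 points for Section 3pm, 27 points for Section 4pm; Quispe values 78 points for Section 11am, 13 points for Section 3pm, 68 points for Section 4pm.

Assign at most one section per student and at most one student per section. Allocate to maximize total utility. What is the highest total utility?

Maximum total: 239 points

This is the linear assignment problem.
Optimal: Quispe→Section 11am (78 points), Farahani→Section 3pm (86 points), Petrov→Section 4pm (75 points) — total 78+86+75 = 239 points.
Column-greedy (each section in turn goes to its best remaining student) gives 195 points, worse by 44.
Next-best assignment: Ghosh→Section 11am, Farahani→Section 3pm, Petrov→Section 4pm = 196 points.
Every other assignment is strictly worse.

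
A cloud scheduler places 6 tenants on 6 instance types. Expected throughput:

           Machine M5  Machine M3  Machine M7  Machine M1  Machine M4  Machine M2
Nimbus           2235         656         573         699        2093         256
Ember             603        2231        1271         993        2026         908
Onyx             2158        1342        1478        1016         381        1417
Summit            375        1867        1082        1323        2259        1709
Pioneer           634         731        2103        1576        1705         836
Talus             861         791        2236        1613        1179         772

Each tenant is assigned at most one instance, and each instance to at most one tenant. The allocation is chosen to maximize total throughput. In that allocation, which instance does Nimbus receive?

Nimbus receives Machine M4.

This is the linear assignment problem.
Optimal: Nimbus→Machine M4 (2093 ops/s), Ember→Machine M3 (2231 ops/s), Onyx→Machine M5 (2158 ops/s), Summit→Machine M2 (1709 ops/s), Pioneer→Machine M1 (1576 ops/s), Talus→Machine M7 (2236 ops/s) — total 2093+2231+2158+1709+1576+2236 = 12003 ops/s.
Row-greedy (each tenant in turn takes its best remaining instance) gives 10551 ops/s, worse by 1452.
Swapping Summit↔Onyx (Summit→Machine M5 375 ops/s, Onyx→Machine M2 1417 ops/s) loses 2075.
No other one-to-one assignment exceeds 12003 ops/s.
Nimbus's own top instance is Machine M5 (2235 ops/s), but forcing Nimbus→Machine M5 and reassigning the rest optimally gives only 11954 ops/s — worse by 49.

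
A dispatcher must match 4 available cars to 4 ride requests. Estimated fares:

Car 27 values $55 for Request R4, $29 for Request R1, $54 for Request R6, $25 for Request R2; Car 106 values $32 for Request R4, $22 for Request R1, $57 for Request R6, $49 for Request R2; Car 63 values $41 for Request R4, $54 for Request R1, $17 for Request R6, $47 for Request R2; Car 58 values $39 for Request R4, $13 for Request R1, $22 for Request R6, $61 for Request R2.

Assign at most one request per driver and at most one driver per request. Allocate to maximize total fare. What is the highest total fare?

Max total: $227

Optimal: Car 27→Request R4 ($55), Car 106→Request R6 ($57), Car 63→Request R1 ($54), Car 58→Request R2 ($61) — total 55+57+54+61 = $227.
Swapping Car 58↔Car 106 (Car 58→Request R6 $22, Car 106→Request R2 $49) loses 47.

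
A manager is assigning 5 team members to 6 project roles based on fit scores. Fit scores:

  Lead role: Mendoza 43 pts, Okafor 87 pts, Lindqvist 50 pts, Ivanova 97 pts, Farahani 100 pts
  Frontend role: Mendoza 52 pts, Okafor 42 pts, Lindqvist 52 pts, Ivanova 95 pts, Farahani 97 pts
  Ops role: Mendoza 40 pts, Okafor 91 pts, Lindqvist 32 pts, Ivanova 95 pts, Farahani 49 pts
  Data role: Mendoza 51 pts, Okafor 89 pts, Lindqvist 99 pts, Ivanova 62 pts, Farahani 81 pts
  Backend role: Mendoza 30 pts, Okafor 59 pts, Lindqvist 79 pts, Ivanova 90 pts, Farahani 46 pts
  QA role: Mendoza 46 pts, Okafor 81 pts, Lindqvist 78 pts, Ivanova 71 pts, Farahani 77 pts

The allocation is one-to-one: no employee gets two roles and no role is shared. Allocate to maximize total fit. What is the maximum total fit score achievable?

Maximum total: 432 pts

Optimal: Mendoza→Frontend role (52 pts), Okafor→Ops role (91 pts), Lindqvist→Data role (99 pts), Ivanova→Backend role (90 pts), Farahani→Lead role (100 pts) — total 52+91+99+90+100 = 432 pts.
Column-greedy (each role in turn goes to its best remaining employee) gives 415 pts, worse by 17.
Next-best assignment: Mendoza→QA role, Okafor→Ops role, Lindqvist→Data role, Ivanova→Frontend role, Farahani→Lead role = 431 pts.
Every other assignment is strictly worse.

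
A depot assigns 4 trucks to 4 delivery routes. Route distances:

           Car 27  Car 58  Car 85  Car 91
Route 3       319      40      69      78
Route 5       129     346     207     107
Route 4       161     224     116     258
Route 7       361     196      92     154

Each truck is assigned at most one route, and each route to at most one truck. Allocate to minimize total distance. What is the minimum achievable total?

Min total: 400 km

This is the linear assignment problem.
Optimal: Car 27→Route 4 (161 km), Car 58→Route 3 (40 km), Car 85→Route 7 (92 km), Car 91→Route 5 (107 km) — total 161+40+92+107 = 400 km.
Column-greedy (each route in turn goes to its cheapest remaining truck) gives 624 km, worse by 224.
Next-best assignment: Car 27→Route 5, Car 58→Route 3, Car 85→Route 4, Car 91→Route 7 = 439 km.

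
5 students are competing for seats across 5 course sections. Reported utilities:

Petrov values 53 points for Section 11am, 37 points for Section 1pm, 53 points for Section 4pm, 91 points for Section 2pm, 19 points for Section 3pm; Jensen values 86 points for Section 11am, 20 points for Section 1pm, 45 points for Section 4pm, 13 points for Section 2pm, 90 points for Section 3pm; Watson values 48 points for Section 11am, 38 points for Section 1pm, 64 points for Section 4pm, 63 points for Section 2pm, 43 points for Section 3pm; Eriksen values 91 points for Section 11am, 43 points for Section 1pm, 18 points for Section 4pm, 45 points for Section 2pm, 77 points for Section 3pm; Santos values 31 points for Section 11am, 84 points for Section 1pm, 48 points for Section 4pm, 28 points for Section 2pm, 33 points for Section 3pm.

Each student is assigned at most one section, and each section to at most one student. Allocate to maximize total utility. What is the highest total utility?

Maximum total: 420 points

This is a one-to-one assignment (maximum-weight bipartite matching).
Optimal: Petrov→Section 2pm (91 points), Jensen→Section 3pm (90 points), Watson→Section 4pm (64 points), Eriksen→Section 11am (91 points), Santos→Section 1pm (84 points) — total 91+90+64+91+84 = 420 points.
Next-best assignment: Petrov→Section 2pm, Jensen→Section 11am, Watson→Section 4pm, Eriksen→Section 3pm, Santos→Section 1pm = 402 points.
Every other assignment is strictly worse.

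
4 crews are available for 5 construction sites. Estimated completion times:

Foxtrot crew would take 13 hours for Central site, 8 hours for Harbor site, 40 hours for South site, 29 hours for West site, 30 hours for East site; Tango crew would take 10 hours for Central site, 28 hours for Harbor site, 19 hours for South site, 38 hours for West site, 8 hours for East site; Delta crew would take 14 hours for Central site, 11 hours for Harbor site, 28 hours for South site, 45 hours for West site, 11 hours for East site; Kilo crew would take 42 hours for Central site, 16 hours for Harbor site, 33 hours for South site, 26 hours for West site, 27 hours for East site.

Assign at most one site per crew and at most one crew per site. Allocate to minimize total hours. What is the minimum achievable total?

Minimum total: 55 hours

Optimal: Foxtrot crew→Harbor site (8 hours), Tango crew→Central site (10 hours), Delta crew→East site (11 hours), Kilo crew→West site (26 hours) — total 8+10+11+26 = 55 hours.
Column-greedy (each site in turn goes to its cheapest remaining crew) gives 72 hours, worse by 17.
Next-best assignment: Foxtrot crew→Harbor site, Tango crew→East site, Delta crew→Central site, Kilo crew→West site = 56 hours.
Swapping Foxtrot crew↔Delta crew (Foxtrot crew→East site 30 hours, Delta crew→Harbor site 11 hours) adds 22.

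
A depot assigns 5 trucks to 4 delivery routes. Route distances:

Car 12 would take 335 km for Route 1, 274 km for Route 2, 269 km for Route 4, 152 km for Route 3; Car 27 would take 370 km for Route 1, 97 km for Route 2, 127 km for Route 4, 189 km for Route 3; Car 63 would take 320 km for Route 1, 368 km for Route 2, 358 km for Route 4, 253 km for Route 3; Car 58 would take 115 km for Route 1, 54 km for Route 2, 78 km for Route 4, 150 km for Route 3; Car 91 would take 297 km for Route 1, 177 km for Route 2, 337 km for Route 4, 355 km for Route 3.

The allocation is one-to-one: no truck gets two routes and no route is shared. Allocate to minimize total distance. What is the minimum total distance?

Optimal: Car 58→Route 1 (115 km), Car 91→Route 2 (177 km), Car 27→Route 4 (127 km), Car 12→Route 3 (152 km) — total 115+177+127+152 = 571 km.
Column-greedy (each route in turn goes to its cheapest remaining truck) gives 734 km, worse by 163.
Checked against all permutations: 571 km is optimal.

Minimum total: 571 km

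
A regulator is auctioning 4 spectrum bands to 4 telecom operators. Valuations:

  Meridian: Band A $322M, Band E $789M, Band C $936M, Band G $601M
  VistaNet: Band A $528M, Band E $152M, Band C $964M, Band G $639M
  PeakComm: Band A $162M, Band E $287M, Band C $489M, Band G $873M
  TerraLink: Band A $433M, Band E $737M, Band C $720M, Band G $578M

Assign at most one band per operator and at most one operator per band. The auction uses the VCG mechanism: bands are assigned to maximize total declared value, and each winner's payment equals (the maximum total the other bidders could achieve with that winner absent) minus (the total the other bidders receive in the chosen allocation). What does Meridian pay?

Meridian pays $436M.

Efficient allocation: Meridian→Band C ($936M), VistaNet→Band A ($528M), PeakComm→Band G ($873M), TerraLink→Band E ($737M); total welfare W = $3074M.
Meridian receives Band C at value $936M, so the others get W − 936 = $2138M.
Without Meridian: best allocation of the remaining 3 bidders over all 4 bands is VistaNet→Band C ($964M), PeakComm→Band G ($873M), TerraLink→Band E ($737M), total $2574M.
VCG payment = (others' best without Meridian) − (others' welfare with Meridian) = 2574 − 2138 = $436M.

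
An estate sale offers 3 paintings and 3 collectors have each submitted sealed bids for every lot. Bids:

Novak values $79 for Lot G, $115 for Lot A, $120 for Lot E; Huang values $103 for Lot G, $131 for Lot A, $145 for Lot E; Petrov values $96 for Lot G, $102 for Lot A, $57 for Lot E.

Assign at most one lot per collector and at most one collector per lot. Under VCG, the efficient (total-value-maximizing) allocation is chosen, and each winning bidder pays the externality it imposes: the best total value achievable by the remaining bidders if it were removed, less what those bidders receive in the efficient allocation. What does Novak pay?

Novak pays $6.

Efficient allocation: Novak→Lot A ($115), Huang→Lot E ($145), Petrov→Lot G ($96); total welfare W = $356.
Novak receives Lot A at value $115, so the others get W − 115 = $241.
Without Novak: best allocation of the remaining 2 bidders over all 3 lots is Huang→Lot E ($145), Petrov→Lot A ($102), total $247.
VCG payment = (others' best without Novak) − (others' welfare with Novak) = 247 − 241 = $6.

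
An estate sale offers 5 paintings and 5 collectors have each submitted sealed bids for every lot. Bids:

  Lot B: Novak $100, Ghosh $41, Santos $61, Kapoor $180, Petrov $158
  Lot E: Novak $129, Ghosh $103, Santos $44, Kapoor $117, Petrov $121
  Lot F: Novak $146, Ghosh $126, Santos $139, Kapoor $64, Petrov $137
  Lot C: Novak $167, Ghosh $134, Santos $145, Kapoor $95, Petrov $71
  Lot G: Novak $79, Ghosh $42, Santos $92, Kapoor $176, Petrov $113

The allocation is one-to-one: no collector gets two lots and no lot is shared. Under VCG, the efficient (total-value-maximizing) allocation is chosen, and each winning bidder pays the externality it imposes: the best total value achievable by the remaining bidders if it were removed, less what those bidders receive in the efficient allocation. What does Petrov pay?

Petrov pays $4.

Efficient allocation: Novak→Lot C ($167), Ghosh→Lot E ($103), Santos→Lot F ($139), Kapoor→Lot G ($176), Petrov→Lot B ($158); total welfare W = $743.
Petrov receives Lot B at value $158, so the others get W − 158 = $585.
Without Petrov: best allocation of the remaining 4 bidders over all 5 lots is Novak→Lot C ($167), Ghosh→Lot E ($103), Santos→Lot F ($139), Kapoor→Lot B ($180), total $589.
VCG payment = (others' best without Petrov) − (others' welfare with Petrov) = 589 − 585 = $4.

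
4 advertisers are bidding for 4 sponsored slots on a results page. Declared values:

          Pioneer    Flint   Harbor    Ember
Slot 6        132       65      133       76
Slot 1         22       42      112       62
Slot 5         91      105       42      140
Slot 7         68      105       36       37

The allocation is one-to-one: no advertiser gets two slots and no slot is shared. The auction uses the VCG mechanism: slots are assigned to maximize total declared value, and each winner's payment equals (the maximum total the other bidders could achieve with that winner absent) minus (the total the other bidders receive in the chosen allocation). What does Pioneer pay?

Pioneer pays $21.

Efficient allocation: Pioneer→Slot 6 ($132), Flint→Slot 7 ($105), Harbor→Slot 1 ($112), Ember→Slot 5 ($140); total welfare W = $489.
Pioneer receives Slot 6 at value $132, so the others get W − 132 = $357.
Without Pioneer: best allocation of the remaining 3 bidders over all 4 slots is Flint→Slot 7 ($105), Harbor→Slot 6 ($133), Ember→Slot 5 ($140), total $378.
VCG payment = (others' best without Pioneer) − (others' welfare with Pioneer) = 378 − 357 = $21.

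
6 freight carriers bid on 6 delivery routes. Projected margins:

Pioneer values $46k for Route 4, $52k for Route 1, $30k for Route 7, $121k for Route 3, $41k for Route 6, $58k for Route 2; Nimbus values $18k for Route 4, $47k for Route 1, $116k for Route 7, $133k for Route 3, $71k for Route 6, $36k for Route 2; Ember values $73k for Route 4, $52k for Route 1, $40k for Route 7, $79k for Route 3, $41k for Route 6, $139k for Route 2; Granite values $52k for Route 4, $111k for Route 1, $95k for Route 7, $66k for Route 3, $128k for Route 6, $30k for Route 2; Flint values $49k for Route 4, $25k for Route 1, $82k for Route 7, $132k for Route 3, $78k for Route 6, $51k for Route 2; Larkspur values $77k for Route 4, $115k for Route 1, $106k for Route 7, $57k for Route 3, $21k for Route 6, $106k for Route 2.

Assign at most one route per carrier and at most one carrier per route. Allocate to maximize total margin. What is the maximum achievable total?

Max total: $676k

Treat this as an assignment problem: match each carrier to one route.
Optimal: Pioneer→Route 4 ($46k), Nimbus→Route 7 ($116k), Ember→Route 2 ($139k), Granite→Route 6 ($128k), Flint→Route 3 ($132k), Larkspur→Route 1 ($115k) — total 46+116+139+128+132+115 = $676k.
Row-greedy (each carrier in turn takes its best remaining route) gives $668k, worse by 8.
Next-best assignment: Pioneer→Route 3, Nimbus→Route 7, Ember→Route 2, Granite→Route 6, Flint→Route 4, Larkspur→Route 1 = $668k.
Swapping Nimbus↔Pioneer (Nimbus→Route 4 $18k, Pioneer→Route 7 $30k) loses 114.
Every other assignment is strictly worse.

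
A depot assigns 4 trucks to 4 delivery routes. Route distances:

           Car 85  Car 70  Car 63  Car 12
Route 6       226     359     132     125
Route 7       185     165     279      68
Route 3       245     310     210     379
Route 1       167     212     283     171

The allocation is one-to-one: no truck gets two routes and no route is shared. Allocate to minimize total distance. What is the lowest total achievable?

This is the linear assignment problem.
Optimal: Car 85→Route 3 (245 km), Car 70→Route 1 (212 km), Car 63→Route 6 (132 km), Car 12→Route 7 (68 km) — total 245+212+132+68 = 657 km.
Next-best assignment: Car 85→Route 1, Car 70→Route 7, Car 63→Route 3, Car 12→Route 6 = 667 km.
Every other assignment is strictly worse.

Min total: 657 km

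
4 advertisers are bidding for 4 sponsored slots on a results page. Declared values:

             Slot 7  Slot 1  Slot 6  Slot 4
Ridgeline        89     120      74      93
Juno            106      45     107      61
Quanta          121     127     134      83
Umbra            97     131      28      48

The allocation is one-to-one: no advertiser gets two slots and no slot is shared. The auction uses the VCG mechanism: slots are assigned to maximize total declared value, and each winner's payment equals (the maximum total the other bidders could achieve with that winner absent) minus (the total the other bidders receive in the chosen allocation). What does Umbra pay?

Umbra pays $27.

Efficient allocation: Ridgeline→Slot 4 ($93), Juno→Slot 7 ($106), Quanta→Slot 6 ($134), Umbra→Slot 1 ($131); total welfare W = $464.
Umbra receives Slot 1 at value $131, so the others get W − 131 = $333.
Without Umbra: best allocation of the remaining 3 bidders over all 4 slots is Ridgeline→Slot 1 ($120), Juno→Slot 7 ($106), Quanta→Slot 6 ($134), total $360.
VCG payment = (others' best without Umbra) − (others' welfare with Umbra) = 360 − 333 = $27.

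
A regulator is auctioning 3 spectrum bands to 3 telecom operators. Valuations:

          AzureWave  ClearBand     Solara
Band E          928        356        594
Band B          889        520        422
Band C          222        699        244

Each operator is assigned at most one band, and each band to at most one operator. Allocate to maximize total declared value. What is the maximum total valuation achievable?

Optimal: AzureWave→Band B ($889M), ClearBand→Band C ($699M), Solara→Band E ($594M) — total 889+699+594 = $2182M.
Row-greedy (each operator in turn takes its best remaining band) gives $2049M, worse by 133.
No other one-to-one assignment exceeds $2182M.

Max total: $2182M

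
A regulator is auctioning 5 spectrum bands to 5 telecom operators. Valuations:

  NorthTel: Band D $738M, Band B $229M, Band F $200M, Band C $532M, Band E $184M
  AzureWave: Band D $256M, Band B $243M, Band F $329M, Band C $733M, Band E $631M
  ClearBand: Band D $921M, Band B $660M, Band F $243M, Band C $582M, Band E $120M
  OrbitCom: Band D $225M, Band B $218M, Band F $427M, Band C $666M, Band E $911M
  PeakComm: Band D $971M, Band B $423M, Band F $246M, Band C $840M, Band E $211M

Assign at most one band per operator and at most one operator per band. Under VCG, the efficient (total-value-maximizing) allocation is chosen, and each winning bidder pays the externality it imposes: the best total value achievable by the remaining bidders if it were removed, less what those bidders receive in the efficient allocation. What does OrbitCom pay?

Efficient allocation: NorthTel→Band D ($738M), AzureWave→Band F ($329M), ClearBand→Band B ($660M), OrbitCom→Band E ($911M), PeakComm→Band C ($840M); total welfare W = $3478M.
OrbitCom receives Band E at value $911M, so the others get W − 911 = $2567M.
Without OrbitCom: best allocation of the remaining 4 bidders over all 5 bands is NorthTel→Band D ($738M), AzureWave→Band E ($631M), ClearBand→Band B ($660M), PeakComm→Band C ($840M), total $2869M.
VCG payment = (others' best without OrbitCom) − (others' welfare with OrbitCom) = 2869 − 2567 = $302M.

OrbitCom pays $302M.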